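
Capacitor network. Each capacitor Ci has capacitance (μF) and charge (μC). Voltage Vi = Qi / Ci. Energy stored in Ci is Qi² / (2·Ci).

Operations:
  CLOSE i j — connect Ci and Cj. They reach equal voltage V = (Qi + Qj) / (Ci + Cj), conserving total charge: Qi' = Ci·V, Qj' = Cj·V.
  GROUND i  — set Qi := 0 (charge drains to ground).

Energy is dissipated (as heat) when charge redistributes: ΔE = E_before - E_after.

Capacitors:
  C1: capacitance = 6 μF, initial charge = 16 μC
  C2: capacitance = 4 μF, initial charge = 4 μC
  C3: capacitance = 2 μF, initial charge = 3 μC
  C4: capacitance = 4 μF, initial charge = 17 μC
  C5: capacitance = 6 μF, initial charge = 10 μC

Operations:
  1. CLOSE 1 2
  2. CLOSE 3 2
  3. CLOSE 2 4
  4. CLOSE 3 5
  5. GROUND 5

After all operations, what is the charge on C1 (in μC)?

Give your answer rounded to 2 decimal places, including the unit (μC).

Initial: C1(6μF, Q=16μC, V=2.67V), C2(4μF, Q=4μC, V=1.00V), C3(2μF, Q=3μC, V=1.50V), C4(4μF, Q=17μC, V=4.25V), C5(6μF, Q=10μC, V=1.67V)
Op 1: CLOSE 1-2: Q_total=20.00, C_total=10.00, V=2.00; Q1=12.00, Q2=8.00; dissipated=3.333
Op 2: CLOSE 3-2: Q_total=11.00, C_total=6.00, V=1.83; Q3=3.67, Q2=7.33; dissipated=0.167
Op 3: CLOSE 2-4: Q_total=24.33, C_total=8.00, V=3.04; Q2=12.17, Q4=12.17; dissipated=5.840
Op 4: CLOSE 3-5: Q_total=13.67, C_total=8.00, V=1.71; Q3=3.42, Q5=10.25; dissipated=0.021
Op 5: GROUND 5: Q5=0; energy lost=8.755
Final charges: Q1=12.00, Q2=12.17, Q3=3.42, Q4=12.17, Q5=0.00

Answer: 12.00 μC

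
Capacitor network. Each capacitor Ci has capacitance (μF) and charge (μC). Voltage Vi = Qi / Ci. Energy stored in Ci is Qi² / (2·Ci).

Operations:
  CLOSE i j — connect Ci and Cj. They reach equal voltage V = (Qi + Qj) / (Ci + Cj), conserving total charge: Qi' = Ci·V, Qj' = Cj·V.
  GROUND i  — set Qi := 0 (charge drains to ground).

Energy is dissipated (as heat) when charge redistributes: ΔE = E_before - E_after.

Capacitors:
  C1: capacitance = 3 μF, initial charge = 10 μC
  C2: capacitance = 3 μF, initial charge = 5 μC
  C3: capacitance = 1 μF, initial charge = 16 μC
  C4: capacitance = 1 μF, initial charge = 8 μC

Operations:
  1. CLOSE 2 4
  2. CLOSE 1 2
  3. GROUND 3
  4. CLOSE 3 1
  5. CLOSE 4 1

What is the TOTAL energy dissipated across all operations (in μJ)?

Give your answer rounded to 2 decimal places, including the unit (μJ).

Initial: C1(3μF, Q=10μC, V=3.33V), C2(3μF, Q=5μC, V=1.67V), C3(1μF, Q=16μC, V=16.00V), C4(1μF, Q=8μC, V=8.00V)
Op 1: CLOSE 2-4: Q_total=13.00, C_total=4.00, V=3.25; Q2=9.75, Q4=3.25; dissipated=15.042
Op 2: CLOSE 1-2: Q_total=19.75, C_total=6.00, V=3.29; Q1=9.88, Q2=9.88; dissipated=0.005
Op 3: GROUND 3: Q3=0; energy lost=128.000
Op 4: CLOSE 3-1: Q_total=9.88, C_total=4.00, V=2.47; Q3=2.47, Q1=7.41; dissipated=4.063
Op 5: CLOSE 4-1: Q_total=10.66, C_total=4.00, V=2.66; Q4=2.66, Q1=7.99; dissipated=0.229
Total dissipated: 147.339 μJ

Answer: 147.34 μJ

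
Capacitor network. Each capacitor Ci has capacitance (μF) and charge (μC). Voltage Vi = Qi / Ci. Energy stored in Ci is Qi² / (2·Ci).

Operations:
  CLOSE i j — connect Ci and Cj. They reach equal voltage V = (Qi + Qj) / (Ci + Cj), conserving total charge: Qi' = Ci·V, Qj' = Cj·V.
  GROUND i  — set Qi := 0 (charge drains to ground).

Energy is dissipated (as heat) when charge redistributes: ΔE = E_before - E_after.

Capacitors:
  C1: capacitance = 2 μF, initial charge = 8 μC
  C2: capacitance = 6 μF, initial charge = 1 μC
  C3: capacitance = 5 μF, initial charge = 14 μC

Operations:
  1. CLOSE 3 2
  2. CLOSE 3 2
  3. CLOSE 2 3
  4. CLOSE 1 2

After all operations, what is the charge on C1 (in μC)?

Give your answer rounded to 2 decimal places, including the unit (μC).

Answer: 4.05 μC

Derivation:
Initial: C1(2μF, Q=8μC, V=4.00V), C2(6μF, Q=1μC, V=0.17V), C3(5μF, Q=14μC, V=2.80V)
Op 1: CLOSE 3-2: Q_total=15.00, C_total=11.00, V=1.36; Q3=6.82, Q2=8.18; dissipated=9.456
Op 2: CLOSE 3-2: Q_total=15.00, C_total=11.00, V=1.36; Q3=6.82, Q2=8.18; dissipated=0.000
Op 3: CLOSE 2-3: Q_total=15.00, C_total=11.00, V=1.36; Q2=8.18, Q3=6.82; dissipated=0.000
Op 4: CLOSE 1-2: Q_total=16.18, C_total=8.00, V=2.02; Q1=4.05, Q2=12.14; dissipated=5.213
Final charges: Q1=4.05, Q2=12.14, Q3=6.82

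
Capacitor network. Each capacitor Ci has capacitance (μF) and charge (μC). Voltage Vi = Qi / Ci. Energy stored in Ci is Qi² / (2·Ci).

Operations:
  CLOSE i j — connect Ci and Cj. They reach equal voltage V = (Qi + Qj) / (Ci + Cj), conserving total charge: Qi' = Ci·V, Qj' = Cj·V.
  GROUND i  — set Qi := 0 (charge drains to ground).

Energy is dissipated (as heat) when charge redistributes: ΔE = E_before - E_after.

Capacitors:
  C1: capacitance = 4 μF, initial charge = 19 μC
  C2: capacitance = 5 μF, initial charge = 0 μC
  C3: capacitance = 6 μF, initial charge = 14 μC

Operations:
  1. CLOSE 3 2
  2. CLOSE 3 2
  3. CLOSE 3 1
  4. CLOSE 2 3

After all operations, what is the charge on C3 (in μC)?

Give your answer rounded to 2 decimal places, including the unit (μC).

Initial: C1(4μF, Q=19μC, V=4.75V), C2(5μF, Q=0μC, V=0.00V), C3(6μF, Q=14μC, V=2.33V)
Op 1: CLOSE 3-2: Q_total=14.00, C_total=11.00, V=1.27; Q3=7.64, Q2=6.36; dissipated=7.424
Op 2: CLOSE 3-2: Q_total=14.00, C_total=11.00, V=1.27; Q3=7.64, Q2=6.36; dissipated=0.000
Op 3: CLOSE 3-1: Q_total=26.64, C_total=10.00, V=2.66; Q3=15.98, Q1=10.65; dissipated=14.510
Op 4: CLOSE 2-3: Q_total=22.35, C_total=11.00, V=2.03; Q2=10.16, Q3=12.19; dissipated=2.638
Final charges: Q1=10.65, Q2=10.16, Q3=12.19

Answer: 12.19 μC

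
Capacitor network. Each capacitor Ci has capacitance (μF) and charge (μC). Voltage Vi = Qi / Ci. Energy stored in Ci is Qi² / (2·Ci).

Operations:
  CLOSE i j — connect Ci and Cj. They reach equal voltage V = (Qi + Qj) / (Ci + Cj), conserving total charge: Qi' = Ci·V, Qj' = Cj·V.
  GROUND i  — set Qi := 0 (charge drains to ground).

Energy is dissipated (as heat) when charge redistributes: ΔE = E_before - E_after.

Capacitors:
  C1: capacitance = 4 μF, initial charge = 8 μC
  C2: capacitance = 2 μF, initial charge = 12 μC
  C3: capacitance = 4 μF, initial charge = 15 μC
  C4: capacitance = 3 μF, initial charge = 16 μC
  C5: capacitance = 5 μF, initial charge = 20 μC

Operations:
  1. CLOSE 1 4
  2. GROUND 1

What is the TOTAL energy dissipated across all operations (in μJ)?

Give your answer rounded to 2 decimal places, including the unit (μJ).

Answer: 33.03 μJ

Derivation:
Initial: C1(4μF, Q=8μC, V=2.00V), C2(2μF, Q=12μC, V=6.00V), C3(4μF, Q=15μC, V=3.75V), C4(3μF, Q=16μC, V=5.33V), C5(5μF, Q=20μC, V=4.00V)
Op 1: CLOSE 1-4: Q_total=24.00, C_total=7.00, V=3.43; Q1=13.71, Q4=10.29; dissipated=9.524
Op 2: GROUND 1: Q1=0; energy lost=23.510
Total dissipated: 33.034 μJ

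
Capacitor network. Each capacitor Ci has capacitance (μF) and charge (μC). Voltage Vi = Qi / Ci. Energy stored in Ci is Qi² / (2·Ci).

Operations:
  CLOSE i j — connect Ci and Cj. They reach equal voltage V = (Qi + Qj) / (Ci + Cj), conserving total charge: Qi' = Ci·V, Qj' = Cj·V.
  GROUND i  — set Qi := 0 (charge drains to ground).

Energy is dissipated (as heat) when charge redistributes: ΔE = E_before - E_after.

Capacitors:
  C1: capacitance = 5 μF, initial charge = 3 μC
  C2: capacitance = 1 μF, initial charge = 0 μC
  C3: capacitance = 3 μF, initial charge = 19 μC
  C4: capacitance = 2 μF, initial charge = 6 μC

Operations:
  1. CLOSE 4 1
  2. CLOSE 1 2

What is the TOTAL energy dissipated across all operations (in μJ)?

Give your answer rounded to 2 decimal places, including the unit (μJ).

Answer: 4.80 μJ

Derivation:
Initial: C1(5μF, Q=3μC, V=0.60V), C2(1μF, Q=0μC, V=0.00V), C3(3μF, Q=19μC, V=6.33V), C4(2μF, Q=6μC, V=3.00V)
Op 1: CLOSE 4-1: Q_total=9.00, C_total=7.00, V=1.29; Q4=2.57, Q1=6.43; dissipated=4.114
Op 2: CLOSE 1-2: Q_total=6.43, C_total=6.00, V=1.07; Q1=5.36, Q2=1.07; dissipated=0.689
Total dissipated: 4.803 μJ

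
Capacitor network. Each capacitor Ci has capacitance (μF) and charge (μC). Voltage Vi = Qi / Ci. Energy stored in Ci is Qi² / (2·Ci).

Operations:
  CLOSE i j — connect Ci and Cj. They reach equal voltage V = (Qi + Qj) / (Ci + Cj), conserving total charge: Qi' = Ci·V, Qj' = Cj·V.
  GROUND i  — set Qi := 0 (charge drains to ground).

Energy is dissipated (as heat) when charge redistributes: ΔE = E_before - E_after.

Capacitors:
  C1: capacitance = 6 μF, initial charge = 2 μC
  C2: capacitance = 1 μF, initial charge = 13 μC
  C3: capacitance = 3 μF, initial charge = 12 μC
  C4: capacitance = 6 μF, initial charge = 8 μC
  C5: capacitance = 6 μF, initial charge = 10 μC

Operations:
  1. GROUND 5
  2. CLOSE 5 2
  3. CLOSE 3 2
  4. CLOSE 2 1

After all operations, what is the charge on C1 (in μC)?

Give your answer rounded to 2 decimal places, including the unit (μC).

Initial: C1(6μF, Q=2μC, V=0.33V), C2(1μF, Q=13μC, V=13.00V), C3(3μF, Q=12μC, V=4.00V), C4(6μF, Q=8μC, V=1.33V), C5(6μF, Q=10μC, V=1.67V)
Op 1: GROUND 5: Q5=0; energy lost=8.333
Op 2: CLOSE 5-2: Q_total=13.00, C_total=7.00, V=1.86; Q5=11.14, Q2=1.86; dissipated=72.429
Op 3: CLOSE 3-2: Q_total=13.86, C_total=4.00, V=3.46; Q3=10.39, Q2=3.46; dissipated=1.722
Op 4: CLOSE 2-1: Q_total=5.46, C_total=7.00, V=0.78; Q2=0.78, Q1=4.68; dissipated=4.201
Final charges: Q1=4.68, Q2=0.78, Q3=10.39, Q4=8.00, Q5=11.14

Answer: 4.68 μC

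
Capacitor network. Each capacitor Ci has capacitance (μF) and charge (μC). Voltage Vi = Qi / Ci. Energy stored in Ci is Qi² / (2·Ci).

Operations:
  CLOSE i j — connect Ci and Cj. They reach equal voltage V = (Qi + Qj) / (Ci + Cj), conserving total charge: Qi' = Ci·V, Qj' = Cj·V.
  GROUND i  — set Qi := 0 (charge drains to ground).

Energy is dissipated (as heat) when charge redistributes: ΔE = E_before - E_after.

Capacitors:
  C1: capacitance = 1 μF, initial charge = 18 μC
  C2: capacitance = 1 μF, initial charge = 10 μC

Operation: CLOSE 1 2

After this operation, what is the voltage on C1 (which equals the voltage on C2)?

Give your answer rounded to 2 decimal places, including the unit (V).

Answer: 14.00 V

Derivation:
Initial: C1(1μF, Q=18μC, V=18.00V), C2(1μF, Q=10μC, V=10.00V)
Op 1: CLOSE 1-2: Q_total=28.00, C_total=2.00, V=14.00; Q1=14.00, Q2=14.00; dissipated=16.000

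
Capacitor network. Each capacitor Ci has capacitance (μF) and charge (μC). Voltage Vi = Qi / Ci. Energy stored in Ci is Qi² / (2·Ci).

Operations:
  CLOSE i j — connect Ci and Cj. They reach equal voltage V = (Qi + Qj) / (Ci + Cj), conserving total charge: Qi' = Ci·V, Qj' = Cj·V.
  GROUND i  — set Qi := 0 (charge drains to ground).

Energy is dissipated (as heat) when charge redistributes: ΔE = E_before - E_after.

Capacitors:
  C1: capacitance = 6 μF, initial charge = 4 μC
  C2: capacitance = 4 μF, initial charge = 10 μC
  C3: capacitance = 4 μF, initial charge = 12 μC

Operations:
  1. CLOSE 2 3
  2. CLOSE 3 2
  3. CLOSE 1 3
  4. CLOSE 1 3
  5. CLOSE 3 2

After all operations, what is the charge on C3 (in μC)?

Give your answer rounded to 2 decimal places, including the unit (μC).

Initial: C1(6μF, Q=4μC, V=0.67V), C2(4μF, Q=10μC, V=2.50V), C3(4μF, Q=12μC, V=3.00V)
Op 1: CLOSE 2-3: Q_total=22.00, C_total=8.00, V=2.75; Q2=11.00, Q3=11.00; dissipated=0.250
Op 2: CLOSE 3-2: Q_total=22.00, C_total=8.00, V=2.75; Q3=11.00, Q2=11.00; dissipated=0.000
Op 3: CLOSE 1-3: Q_total=15.00, C_total=10.00, V=1.50; Q1=9.00, Q3=6.00; dissipated=5.208
Op 4: CLOSE 1-3: Q_total=15.00, C_total=10.00, V=1.50; Q1=9.00, Q3=6.00; dissipated=0.000
Op 5: CLOSE 3-2: Q_total=17.00, C_total=8.00, V=2.12; Q3=8.50, Q2=8.50; dissipated=1.562
Final charges: Q1=9.00, Q2=8.50, Q3=8.50

Answer: 8.50 μC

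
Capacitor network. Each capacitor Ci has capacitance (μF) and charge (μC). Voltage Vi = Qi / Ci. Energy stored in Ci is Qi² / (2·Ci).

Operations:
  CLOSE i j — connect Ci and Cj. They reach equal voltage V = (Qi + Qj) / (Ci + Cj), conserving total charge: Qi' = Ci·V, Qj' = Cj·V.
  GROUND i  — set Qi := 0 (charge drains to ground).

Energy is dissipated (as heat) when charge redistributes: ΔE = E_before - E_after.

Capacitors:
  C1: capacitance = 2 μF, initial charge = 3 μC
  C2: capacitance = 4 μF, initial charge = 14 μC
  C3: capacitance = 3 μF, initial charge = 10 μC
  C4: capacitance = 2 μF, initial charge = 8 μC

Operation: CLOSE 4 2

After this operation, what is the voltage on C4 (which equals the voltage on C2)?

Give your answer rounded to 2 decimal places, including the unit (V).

Initial: C1(2μF, Q=3μC, V=1.50V), C2(4μF, Q=14μC, V=3.50V), C3(3μF, Q=10μC, V=3.33V), C4(2μF, Q=8μC, V=4.00V)
Op 1: CLOSE 4-2: Q_total=22.00, C_total=6.00, V=3.67; Q4=7.33, Q2=14.67; dissipated=0.167

Answer: 3.67 V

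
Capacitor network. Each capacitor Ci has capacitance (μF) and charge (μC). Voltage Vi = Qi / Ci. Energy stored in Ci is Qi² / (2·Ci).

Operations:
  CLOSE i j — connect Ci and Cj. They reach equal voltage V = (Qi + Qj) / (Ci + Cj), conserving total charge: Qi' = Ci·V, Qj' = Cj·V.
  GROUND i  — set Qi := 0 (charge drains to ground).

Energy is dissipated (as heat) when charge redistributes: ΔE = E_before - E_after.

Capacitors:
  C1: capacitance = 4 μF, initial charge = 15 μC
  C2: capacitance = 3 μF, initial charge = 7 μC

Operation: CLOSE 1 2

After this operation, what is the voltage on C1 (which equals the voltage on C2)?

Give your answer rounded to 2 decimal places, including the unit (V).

Initial: C1(4μF, Q=15μC, V=3.75V), C2(3μF, Q=7μC, V=2.33V)
Op 1: CLOSE 1-2: Q_total=22.00, C_total=7.00, V=3.14; Q1=12.57, Q2=9.43; dissipated=1.720

Answer: 3.14 V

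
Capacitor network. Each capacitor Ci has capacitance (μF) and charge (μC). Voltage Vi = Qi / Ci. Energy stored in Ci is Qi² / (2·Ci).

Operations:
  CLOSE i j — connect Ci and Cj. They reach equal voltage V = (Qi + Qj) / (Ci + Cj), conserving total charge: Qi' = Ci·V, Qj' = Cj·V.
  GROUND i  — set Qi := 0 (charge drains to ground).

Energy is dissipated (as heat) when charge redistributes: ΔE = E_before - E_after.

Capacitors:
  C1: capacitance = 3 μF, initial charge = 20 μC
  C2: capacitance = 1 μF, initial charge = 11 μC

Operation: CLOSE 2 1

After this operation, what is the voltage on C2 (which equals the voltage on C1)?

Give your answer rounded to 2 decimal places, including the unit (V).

Answer: 7.75 V

Derivation:
Initial: C1(3μF, Q=20μC, V=6.67V), C2(1μF, Q=11μC, V=11.00V)
Op 1: CLOSE 2-1: Q_total=31.00, C_total=4.00, V=7.75; Q2=7.75, Q1=23.25; dissipated=7.042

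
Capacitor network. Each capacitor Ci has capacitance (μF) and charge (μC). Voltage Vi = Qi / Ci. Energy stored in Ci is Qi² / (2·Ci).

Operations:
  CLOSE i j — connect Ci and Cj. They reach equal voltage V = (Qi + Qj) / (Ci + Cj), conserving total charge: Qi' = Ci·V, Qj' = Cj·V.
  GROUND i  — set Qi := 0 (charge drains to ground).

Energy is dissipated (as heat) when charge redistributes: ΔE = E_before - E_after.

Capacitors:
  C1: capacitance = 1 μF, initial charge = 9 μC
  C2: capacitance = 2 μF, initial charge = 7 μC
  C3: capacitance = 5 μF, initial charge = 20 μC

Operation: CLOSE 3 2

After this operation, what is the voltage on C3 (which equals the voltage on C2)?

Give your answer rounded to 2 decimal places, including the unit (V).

Initial: C1(1μF, Q=9μC, V=9.00V), C2(2μF, Q=7μC, V=3.50V), C3(5μF, Q=20μC, V=4.00V)
Op 1: CLOSE 3-2: Q_total=27.00, C_total=7.00, V=3.86; Q3=19.29, Q2=7.71; dissipated=0.179

Answer: 3.86 V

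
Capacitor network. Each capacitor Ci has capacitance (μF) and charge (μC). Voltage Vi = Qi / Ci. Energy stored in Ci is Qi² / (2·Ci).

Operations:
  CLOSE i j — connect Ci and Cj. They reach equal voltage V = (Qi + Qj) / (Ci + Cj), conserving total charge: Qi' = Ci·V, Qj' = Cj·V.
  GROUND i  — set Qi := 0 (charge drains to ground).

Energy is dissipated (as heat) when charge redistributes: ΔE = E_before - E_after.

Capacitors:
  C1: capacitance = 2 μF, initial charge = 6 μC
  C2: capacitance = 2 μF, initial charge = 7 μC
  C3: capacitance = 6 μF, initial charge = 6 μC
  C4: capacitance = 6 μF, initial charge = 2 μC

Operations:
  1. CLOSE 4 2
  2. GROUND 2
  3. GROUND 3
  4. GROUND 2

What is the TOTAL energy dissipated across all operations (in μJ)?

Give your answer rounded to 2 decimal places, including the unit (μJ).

Initial: C1(2μF, Q=6μC, V=3.00V), C2(2μF, Q=7μC, V=3.50V), C3(6μF, Q=6μC, V=1.00V), C4(6μF, Q=2μC, V=0.33V)
Op 1: CLOSE 4-2: Q_total=9.00, C_total=8.00, V=1.12; Q4=6.75, Q2=2.25; dissipated=7.521
Op 2: GROUND 2: Q2=0; energy lost=1.266
Op 3: GROUND 3: Q3=0; energy lost=3.000
Op 4: GROUND 2: Q2=0; energy lost=0.000
Total dissipated: 11.786 μJ

Answer: 11.79 μJ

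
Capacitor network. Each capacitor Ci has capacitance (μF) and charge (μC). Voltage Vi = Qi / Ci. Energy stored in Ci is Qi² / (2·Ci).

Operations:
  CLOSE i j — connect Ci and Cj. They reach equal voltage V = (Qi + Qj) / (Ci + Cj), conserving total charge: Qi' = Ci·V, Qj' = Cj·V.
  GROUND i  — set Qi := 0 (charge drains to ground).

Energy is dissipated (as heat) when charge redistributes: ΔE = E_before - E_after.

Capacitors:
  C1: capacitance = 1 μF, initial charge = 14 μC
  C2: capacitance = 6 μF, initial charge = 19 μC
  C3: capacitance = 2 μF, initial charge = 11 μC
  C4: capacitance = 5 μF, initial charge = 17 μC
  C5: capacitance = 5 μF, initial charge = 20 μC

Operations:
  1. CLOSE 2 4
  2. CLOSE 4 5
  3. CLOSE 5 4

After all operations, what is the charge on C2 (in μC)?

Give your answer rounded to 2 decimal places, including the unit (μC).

Initial: C1(1μF, Q=14μC, V=14.00V), C2(6μF, Q=19μC, V=3.17V), C3(2μF, Q=11μC, V=5.50V), C4(5μF, Q=17μC, V=3.40V), C5(5μF, Q=20μC, V=4.00V)
Op 1: CLOSE 2-4: Q_total=36.00, C_total=11.00, V=3.27; Q2=19.64, Q4=16.36; dissipated=0.074
Op 2: CLOSE 4-5: Q_total=36.36, C_total=10.00, V=3.64; Q4=18.18, Q5=18.18; dissipated=0.661
Op 3: CLOSE 5-4: Q_total=36.36, C_total=10.00, V=3.64; Q5=18.18, Q4=18.18; dissipated=0.000
Final charges: Q1=14.00, Q2=19.64, Q3=11.00, Q4=18.18, Q5=18.18

Answer: 19.64 μC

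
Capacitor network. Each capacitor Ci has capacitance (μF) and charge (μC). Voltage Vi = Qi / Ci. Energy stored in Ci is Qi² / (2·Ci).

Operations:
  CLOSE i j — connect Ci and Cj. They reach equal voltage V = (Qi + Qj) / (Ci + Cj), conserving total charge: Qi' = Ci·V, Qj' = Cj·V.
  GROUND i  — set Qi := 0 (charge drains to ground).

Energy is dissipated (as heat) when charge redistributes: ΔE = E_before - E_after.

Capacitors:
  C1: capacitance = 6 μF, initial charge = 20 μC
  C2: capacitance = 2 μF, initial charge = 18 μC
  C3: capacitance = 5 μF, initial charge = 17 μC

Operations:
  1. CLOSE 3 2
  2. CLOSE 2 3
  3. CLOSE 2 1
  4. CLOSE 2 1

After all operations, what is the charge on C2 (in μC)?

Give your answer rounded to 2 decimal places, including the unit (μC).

Initial: C1(6μF, Q=20μC, V=3.33V), C2(2μF, Q=18μC, V=9.00V), C3(5μF, Q=17μC, V=3.40V)
Op 1: CLOSE 3-2: Q_total=35.00, C_total=7.00, V=5.00; Q3=25.00, Q2=10.00; dissipated=22.400
Op 2: CLOSE 2-3: Q_total=35.00, C_total=7.00, V=5.00; Q2=10.00, Q3=25.00; dissipated=0.000
Op 3: CLOSE 2-1: Q_total=30.00, C_total=8.00, V=3.75; Q2=7.50, Q1=22.50; dissipated=2.083
Op 4: CLOSE 2-1: Q_total=30.00, C_total=8.00, V=3.75; Q2=7.50, Q1=22.50; dissipated=0.000
Final charges: Q1=22.50, Q2=7.50, Q3=25.00

Answer: 7.50 μC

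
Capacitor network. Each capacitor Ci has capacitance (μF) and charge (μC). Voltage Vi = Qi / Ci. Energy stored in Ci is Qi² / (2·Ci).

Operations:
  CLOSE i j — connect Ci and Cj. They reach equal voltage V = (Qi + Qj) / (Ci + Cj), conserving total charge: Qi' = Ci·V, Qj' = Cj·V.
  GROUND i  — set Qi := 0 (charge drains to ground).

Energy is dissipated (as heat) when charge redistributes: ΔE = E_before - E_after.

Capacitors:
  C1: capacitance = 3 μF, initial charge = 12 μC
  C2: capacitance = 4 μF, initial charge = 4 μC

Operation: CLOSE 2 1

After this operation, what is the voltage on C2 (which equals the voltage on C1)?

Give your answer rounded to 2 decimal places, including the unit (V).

Answer: 2.29 V

Derivation:
Initial: C1(3μF, Q=12μC, V=4.00V), C2(4μF, Q=4μC, V=1.00V)
Op 1: CLOSE 2-1: Q_total=16.00, C_total=7.00, V=2.29; Q2=9.14, Q1=6.86; dissipated=7.714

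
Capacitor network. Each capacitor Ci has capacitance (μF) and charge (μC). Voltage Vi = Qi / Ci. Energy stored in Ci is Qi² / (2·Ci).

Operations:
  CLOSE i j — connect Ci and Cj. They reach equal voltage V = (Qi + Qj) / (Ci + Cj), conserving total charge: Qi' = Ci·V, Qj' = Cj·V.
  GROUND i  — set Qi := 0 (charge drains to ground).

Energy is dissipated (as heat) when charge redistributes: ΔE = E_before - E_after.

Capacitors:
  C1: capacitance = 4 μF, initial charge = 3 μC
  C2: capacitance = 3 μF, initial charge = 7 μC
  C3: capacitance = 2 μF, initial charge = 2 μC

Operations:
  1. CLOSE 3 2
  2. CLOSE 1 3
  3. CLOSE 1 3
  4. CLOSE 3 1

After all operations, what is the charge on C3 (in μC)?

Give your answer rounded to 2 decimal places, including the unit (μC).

Answer: 2.20 μC

Derivation:
Initial: C1(4μF, Q=3μC, V=0.75V), C2(3μF, Q=7μC, V=2.33V), C3(2μF, Q=2μC, V=1.00V)
Op 1: CLOSE 3-2: Q_total=9.00, C_total=5.00, V=1.80; Q3=3.60, Q2=5.40; dissipated=1.067
Op 2: CLOSE 1-3: Q_total=6.60, C_total=6.00, V=1.10; Q1=4.40, Q3=2.20; dissipated=0.735
Op 3: CLOSE 1-3: Q_total=6.60, C_total=6.00, V=1.10; Q1=4.40, Q3=2.20; dissipated=0.000
Op 4: CLOSE 3-1: Q_total=6.60, C_total=6.00, V=1.10; Q3=2.20, Q1=4.40; dissipated=0.000
Final charges: Q1=4.40, Q2=5.40, Q3=2.20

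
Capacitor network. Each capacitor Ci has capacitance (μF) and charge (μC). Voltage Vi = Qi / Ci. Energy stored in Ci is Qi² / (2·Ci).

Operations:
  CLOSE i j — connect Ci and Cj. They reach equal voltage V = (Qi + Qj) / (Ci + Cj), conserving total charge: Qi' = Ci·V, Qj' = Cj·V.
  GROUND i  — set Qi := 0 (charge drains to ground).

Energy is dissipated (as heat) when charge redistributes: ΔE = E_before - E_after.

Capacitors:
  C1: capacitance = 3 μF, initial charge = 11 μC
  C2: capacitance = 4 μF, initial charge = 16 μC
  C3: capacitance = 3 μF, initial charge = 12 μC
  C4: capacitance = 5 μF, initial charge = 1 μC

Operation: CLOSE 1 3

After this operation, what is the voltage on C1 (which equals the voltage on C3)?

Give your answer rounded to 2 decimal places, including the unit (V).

Answer: 3.83 V

Derivation:
Initial: C1(3μF, Q=11μC, V=3.67V), C2(4μF, Q=16μC, V=4.00V), C3(3μF, Q=12μC, V=4.00V), C4(5μF, Q=1μC, V=0.20V)
Op 1: CLOSE 1-3: Q_total=23.00, C_total=6.00, V=3.83; Q1=11.50, Q3=11.50; dissipated=0.083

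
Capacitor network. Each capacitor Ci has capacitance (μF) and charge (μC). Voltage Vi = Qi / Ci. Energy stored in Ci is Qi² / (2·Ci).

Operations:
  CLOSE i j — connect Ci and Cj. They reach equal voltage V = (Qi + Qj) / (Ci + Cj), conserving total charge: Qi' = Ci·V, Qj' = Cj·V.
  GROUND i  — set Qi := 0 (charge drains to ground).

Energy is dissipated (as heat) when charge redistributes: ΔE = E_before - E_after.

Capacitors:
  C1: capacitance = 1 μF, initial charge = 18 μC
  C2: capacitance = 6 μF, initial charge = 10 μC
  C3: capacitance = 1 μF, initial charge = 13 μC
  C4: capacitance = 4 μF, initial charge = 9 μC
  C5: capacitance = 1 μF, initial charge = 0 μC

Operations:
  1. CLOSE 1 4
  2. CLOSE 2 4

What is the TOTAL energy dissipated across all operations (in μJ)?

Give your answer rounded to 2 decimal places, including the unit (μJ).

Answer: 115.95 μJ

Derivation:
Initial: C1(1μF, Q=18μC, V=18.00V), C2(6μF, Q=10μC, V=1.67V), C3(1μF, Q=13μC, V=13.00V), C4(4μF, Q=9μC, V=2.25V), C5(1μF, Q=0μC, V=0.00V)
Op 1: CLOSE 1-4: Q_total=27.00, C_total=5.00, V=5.40; Q1=5.40, Q4=21.60; dissipated=99.225
Op 2: CLOSE 2-4: Q_total=31.60, C_total=10.00, V=3.16; Q2=18.96, Q4=12.64; dissipated=16.725
Total dissipated: 115.950 μJ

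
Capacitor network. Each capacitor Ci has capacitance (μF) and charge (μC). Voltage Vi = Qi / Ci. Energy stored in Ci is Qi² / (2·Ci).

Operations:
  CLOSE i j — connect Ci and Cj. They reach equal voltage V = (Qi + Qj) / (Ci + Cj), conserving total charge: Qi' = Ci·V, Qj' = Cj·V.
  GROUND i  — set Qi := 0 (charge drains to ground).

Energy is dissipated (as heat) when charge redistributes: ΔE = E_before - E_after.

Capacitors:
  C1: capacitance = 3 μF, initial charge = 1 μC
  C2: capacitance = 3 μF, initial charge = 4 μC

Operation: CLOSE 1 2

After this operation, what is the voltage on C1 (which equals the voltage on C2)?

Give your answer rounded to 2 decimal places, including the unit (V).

Initial: C1(3μF, Q=1μC, V=0.33V), C2(3μF, Q=4μC, V=1.33V)
Op 1: CLOSE 1-2: Q_total=5.00, C_total=6.00, V=0.83; Q1=2.50, Q2=2.50; dissipated=0.750

Answer: 0.83 V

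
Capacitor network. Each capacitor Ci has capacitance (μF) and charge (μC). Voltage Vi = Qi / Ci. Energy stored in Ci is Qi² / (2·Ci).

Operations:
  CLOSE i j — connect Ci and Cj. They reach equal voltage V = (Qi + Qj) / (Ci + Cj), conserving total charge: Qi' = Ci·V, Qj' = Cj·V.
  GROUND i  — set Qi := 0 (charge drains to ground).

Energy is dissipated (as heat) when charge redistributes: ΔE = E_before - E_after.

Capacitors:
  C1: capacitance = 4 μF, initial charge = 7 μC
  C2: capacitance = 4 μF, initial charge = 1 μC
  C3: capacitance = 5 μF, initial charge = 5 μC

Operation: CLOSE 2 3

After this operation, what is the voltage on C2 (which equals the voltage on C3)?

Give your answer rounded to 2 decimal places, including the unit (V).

Initial: C1(4μF, Q=7μC, V=1.75V), C2(4μF, Q=1μC, V=0.25V), C3(5μF, Q=5μC, V=1.00V)
Op 1: CLOSE 2-3: Q_total=6.00, C_total=9.00, V=0.67; Q2=2.67, Q3=3.33; dissipated=0.625

Answer: 0.67 V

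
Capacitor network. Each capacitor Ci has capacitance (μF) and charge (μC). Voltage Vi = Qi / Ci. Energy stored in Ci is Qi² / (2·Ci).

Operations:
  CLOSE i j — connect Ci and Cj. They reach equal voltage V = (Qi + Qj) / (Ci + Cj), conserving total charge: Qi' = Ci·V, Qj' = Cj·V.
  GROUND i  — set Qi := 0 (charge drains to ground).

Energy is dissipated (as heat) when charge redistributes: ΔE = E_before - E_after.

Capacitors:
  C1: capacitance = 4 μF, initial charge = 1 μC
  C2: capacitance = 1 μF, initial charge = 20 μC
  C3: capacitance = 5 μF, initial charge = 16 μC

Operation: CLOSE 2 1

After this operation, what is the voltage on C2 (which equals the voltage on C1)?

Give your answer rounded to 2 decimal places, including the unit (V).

Initial: C1(4μF, Q=1μC, V=0.25V), C2(1μF, Q=20μC, V=20.00V), C3(5μF, Q=16μC, V=3.20V)
Op 1: CLOSE 2-1: Q_total=21.00, C_total=5.00, V=4.20; Q2=4.20, Q1=16.80; dissipated=156.025

Answer: 4.20 V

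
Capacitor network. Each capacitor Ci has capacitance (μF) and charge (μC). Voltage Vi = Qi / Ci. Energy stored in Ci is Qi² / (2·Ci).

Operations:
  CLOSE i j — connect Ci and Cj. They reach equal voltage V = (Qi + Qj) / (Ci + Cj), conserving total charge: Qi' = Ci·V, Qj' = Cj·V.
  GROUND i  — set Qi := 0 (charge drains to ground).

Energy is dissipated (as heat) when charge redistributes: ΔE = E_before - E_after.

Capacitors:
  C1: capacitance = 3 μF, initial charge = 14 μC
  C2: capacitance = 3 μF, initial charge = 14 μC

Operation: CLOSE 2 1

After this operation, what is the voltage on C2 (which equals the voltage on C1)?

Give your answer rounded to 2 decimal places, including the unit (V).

Initial: C1(3μF, Q=14μC, V=4.67V), C2(3μF, Q=14μC, V=4.67V)
Op 1: CLOSE 2-1: Q_total=28.00, C_total=6.00, V=4.67; Q2=14.00, Q1=14.00; dissipated=0.000

Answer: 4.67 V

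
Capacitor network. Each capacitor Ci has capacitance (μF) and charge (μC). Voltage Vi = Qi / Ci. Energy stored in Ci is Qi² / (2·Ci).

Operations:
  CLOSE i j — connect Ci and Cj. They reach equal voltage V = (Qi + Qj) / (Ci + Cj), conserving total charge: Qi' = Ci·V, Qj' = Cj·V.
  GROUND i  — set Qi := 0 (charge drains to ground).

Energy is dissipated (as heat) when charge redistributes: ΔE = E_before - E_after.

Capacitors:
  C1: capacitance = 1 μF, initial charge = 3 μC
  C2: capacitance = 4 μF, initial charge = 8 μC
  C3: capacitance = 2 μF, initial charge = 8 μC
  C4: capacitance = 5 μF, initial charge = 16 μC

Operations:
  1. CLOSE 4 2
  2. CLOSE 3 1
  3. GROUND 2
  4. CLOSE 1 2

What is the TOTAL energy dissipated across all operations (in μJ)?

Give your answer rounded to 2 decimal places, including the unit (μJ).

Answer: 21.53 μJ

Derivation:
Initial: C1(1μF, Q=3μC, V=3.00V), C2(4μF, Q=8μC, V=2.00V), C3(2μF, Q=8μC, V=4.00V), C4(5μF, Q=16μC, V=3.20V)
Op 1: CLOSE 4-2: Q_total=24.00, C_total=9.00, V=2.67; Q4=13.33, Q2=10.67; dissipated=1.600
Op 2: CLOSE 3-1: Q_total=11.00, C_total=3.00, V=3.67; Q3=7.33, Q1=3.67; dissipated=0.333
Op 3: GROUND 2: Q2=0; energy lost=14.222
Op 4: CLOSE 1-2: Q_total=3.67, C_total=5.00, V=0.73; Q1=0.73, Q2=2.93; dissipated=5.378
Total dissipated: 21.533 μJ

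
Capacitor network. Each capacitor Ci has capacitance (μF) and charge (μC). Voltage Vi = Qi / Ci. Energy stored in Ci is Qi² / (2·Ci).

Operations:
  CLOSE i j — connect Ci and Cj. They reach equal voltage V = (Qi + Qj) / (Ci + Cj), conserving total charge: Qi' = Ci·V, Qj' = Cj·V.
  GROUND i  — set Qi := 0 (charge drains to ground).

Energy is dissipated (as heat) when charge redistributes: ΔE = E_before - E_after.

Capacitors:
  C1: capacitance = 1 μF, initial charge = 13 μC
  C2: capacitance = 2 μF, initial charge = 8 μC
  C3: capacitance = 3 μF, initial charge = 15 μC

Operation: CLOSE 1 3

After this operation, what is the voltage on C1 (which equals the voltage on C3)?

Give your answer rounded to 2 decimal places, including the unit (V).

Answer: 7.00 V

Derivation:
Initial: C1(1μF, Q=13μC, V=13.00V), C2(2μF, Q=8μC, V=4.00V), C3(3μF, Q=15μC, V=5.00V)
Op 1: CLOSE 1-3: Q_total=28.00, C_total=4.00, V=7.00; Q1=7.00, Q3=21.00; dissipated=24.000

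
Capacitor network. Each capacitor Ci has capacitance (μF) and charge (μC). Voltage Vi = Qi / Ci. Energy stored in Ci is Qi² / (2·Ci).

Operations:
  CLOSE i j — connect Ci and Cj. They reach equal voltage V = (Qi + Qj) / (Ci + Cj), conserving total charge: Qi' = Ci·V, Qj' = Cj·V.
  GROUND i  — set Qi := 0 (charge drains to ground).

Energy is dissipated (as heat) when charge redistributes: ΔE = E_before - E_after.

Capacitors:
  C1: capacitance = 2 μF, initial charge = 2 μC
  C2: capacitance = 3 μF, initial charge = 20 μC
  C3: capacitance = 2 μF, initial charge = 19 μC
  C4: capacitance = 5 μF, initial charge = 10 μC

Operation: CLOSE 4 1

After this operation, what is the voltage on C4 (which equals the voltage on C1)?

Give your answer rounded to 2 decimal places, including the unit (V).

Initial: C1(2μF, Q=2μC, V=1.00V), C2(3μF, Q=20μC, V=6.67V), C3(2μF, Q=19μC, V=9.50V), C4(5μF, Q=10μC, V=2.00V)
Op 1: CLOSE 4-1: Q_total=12.00, C_total=7.00, V=1.71; Q4=8.57, Q1=3.43; dissipated=0.714

Answer: 1.71 V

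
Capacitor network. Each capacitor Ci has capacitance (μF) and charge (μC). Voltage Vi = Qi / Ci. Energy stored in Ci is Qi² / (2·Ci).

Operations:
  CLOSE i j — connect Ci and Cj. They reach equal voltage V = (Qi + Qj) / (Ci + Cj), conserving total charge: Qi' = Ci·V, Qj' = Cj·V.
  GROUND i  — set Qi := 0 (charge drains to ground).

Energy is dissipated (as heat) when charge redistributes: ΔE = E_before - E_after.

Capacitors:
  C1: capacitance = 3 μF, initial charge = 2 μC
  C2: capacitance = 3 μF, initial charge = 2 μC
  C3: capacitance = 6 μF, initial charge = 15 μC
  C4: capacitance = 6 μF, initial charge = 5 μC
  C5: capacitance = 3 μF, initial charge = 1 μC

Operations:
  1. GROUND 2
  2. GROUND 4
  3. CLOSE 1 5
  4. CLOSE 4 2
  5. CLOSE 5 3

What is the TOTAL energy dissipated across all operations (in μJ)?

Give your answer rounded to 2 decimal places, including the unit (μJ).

Answer: 6.83 μJ

Derivation:
Initial: C1(3μF, Q=2μC, V=0.67V), C2(3μF, Q=2μC, V=0.67V), C3(6μF, Q=15μC, V=2.50V), C4(6μF, Q=5μC, V=0.83V), C5(3μF, Q=1μC, V=0.33V)
Op 1: GROUND 2: Q2=0; energy lost=0.667
Op 2: GROUND 4: Q4=0; energy lost=2.083
Op 3: CLOSE 1-5: Q_total=3.00, C_total=6.00, V=0.50; Q1=1.50, Q5=1.50; dissipated=0.083
Op 4: CLOSE 4-2: Q_total=0.00, C_total=9.00, V=0.00; Q4=0.00, Q2=0.00; dissipated=0.000
Op 5: CLOSE 5-3: Q_total=16.50, C_total=9.00, V=1.83; Q5=5.50, Q3=11.00; dissipated=4.000
Total dissipated: 6.833 μJ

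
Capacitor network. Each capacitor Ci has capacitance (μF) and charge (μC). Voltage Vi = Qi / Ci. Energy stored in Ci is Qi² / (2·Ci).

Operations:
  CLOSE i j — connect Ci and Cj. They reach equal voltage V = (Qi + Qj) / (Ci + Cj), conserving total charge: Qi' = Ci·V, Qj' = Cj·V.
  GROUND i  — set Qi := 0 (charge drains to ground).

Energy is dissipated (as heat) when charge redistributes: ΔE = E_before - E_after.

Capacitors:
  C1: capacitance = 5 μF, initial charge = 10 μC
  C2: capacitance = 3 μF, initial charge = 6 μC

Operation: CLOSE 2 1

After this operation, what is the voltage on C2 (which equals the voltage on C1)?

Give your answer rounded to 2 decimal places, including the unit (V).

Initial: C1(5μF, Q=10μC, V=2.00V), C2(3μF, Q=6μC, V=2.00V)
Op 1: CLOSE 2-1: Q_total=16.00, C_total=8.00, V=2.00; Q2=6.00, Q1=10.00; dissipated=0.000

Answer: 2.00 V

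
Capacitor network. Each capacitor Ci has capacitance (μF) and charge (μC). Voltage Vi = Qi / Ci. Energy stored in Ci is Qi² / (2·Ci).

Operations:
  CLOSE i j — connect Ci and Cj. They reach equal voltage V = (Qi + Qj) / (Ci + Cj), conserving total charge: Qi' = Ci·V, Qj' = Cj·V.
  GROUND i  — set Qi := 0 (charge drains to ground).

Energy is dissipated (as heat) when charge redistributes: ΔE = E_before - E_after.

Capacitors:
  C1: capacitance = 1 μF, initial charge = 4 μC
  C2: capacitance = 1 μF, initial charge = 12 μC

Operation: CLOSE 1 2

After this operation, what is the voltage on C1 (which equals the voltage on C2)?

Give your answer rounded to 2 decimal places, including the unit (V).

Initial: C1(1μF, Q=4μC, V=4.00V), C2(1μF, Q=12μC, V=12.00V)
Op 1: CLOSE 1-2: Q_total=16.00, C_total=2.00, V=8.00; Q1=8.00, Q2=8.00; dissipated=16.000

Answer: 8.00 V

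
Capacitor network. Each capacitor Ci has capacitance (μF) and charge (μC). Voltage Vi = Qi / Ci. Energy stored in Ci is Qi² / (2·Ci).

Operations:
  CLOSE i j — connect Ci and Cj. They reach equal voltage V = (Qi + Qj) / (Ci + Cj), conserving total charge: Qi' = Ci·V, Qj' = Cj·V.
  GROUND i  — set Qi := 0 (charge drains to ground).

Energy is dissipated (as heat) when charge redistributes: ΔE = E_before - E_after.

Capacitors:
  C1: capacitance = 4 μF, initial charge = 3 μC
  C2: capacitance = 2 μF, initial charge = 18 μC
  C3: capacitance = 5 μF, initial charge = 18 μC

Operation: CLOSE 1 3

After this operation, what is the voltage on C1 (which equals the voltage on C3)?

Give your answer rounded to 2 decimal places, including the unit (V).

Answer: 2.33 V

Derivation:
Initial: C1(4μF, Q=3μC, V=0.75V), C2(2μF, Q=18μC, V=9.00V), C3(5μF, Q=18μC, V=3.60V)
Op 1: CLOSE 1-3: Q_total=21.00, C_total=9.00, V=2.33; Q1=9.33, Q3=11.67; dissipated=9.025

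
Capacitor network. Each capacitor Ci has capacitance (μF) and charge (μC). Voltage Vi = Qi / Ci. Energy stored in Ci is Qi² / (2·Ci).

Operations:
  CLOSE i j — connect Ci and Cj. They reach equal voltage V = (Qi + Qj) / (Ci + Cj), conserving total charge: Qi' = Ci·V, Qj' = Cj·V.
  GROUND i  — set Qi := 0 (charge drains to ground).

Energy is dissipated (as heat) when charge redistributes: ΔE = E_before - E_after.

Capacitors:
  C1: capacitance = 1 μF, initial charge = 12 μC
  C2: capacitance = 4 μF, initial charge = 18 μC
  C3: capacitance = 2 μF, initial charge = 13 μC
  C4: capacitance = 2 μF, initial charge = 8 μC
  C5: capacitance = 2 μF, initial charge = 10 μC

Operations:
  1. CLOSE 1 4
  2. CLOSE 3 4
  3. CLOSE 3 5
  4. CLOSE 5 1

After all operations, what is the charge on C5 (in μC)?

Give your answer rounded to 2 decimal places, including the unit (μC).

Answer: 12.17 μC

Derivation:
Initial: C1(1μF, Q=12μC, V=12.00V), C2(4μF, Q=18μC, V=4.50V), C3(2μF, Q=13μC, V=6.50V), C4(2μF, Q=8μC, V=4.00V), C5(2μF, Q=10μC, V=5.00V)
Op 1: CLOSE 1-4: Q_total=20.00, C_total=3.00, V=6.67; Q1=6.67, Q4=13.33; dissipated=21.333
Op 2: CLOSE 3-4: Q_total=26.33, C_total=4.00, V=6.58; Q3=13.17, Q4=13.17; dissipated=0.014
Op 3: CLOSE 3-5: Q_total=23.17, C_total=4.00, V=5.79; Q3=11.58, Q5=11.58; dissipated=1.253
Op 4: CLOSE 5-1: Q_total=18.25, C_total=3.00, V=6.08; Q5=12.17, Q1=6.08; dissipated=0.255
Final charges: Q1=6.08, Q2=18.00, Q3=11.58, Q4=13.17, Q5=12.17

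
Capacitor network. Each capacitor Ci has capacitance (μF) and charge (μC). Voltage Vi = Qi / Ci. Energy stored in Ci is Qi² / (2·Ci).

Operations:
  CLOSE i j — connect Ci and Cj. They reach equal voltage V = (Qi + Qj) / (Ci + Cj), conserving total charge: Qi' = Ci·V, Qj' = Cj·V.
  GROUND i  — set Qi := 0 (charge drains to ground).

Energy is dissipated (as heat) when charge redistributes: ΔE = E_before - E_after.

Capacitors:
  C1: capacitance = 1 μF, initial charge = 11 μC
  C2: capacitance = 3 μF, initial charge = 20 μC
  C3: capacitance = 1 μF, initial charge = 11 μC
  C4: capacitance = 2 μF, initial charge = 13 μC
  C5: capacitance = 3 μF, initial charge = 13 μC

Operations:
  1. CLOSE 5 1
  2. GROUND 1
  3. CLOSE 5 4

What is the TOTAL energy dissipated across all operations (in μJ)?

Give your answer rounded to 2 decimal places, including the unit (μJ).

Initial: C1(1μF, Q=11μC, V=11.00V), C2(3μF, Q=20μC, V=6.67V), C3(1μF, Q=11μC, V=11.00V), C4(2μF, Q=13μC, V=6.50V), C5(3μF, Q=13μC, V=4.33V)
Op 1: CLOSE 5-1: Q_total=24.00, C_total=4.00, V=6.00; Q5=18.00, Q1=6.00; dissipated=16.667
Op 2: GROUND 1: Q1=0; energy lost=18.000
Op 3: CLOSE 5-4: Q_total=31.00, C_total=5.00, V=6.20; Q5=18.60, Q4=12.40; dissipated=0.150
Total dissipated: 34.817 μJ

Answer: 34.82 μJ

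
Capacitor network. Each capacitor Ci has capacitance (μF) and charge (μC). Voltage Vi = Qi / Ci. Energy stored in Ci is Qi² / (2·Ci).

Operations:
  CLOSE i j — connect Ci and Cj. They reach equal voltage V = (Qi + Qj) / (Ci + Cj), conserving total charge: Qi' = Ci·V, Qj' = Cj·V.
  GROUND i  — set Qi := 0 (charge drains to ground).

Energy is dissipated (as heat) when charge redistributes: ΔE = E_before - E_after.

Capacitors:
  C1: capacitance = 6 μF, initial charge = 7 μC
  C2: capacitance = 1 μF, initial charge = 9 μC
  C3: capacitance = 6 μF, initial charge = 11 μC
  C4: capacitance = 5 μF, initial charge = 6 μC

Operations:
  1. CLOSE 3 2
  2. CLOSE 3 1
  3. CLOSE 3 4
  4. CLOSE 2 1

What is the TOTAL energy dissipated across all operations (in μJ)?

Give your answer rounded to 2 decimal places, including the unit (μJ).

Initial: C1(6μF, Q=7μC, V=1.17V), C2(1μF, Q=9μC, V=9.00V), C3(6μF, Q=11μC, V=1.83V), C4(5μF, Q=6μC, V=1.20V)
Op 1: CLOSE 3-2: Q_total=20.00, C_total=7.00, V=2.86; Q3=17.14, Q2=2.86; dissipated=22.012
Op 2: CLOSE 3-1: Q_total=24.14, C_total=12.00, V=2.01; Q3=12.07, Q1=12.07; dissipated=4.287
Op 3: CLOSE 3-4: Q_total=18.07, C_total=11.00, V=1.64; Q3=9.86, Q4=8.21; dissipated=0.899
Op 4: CLOSE 2-1: Q_total=14.93, C_total=7.00, V=2.13; Q2=2.13, Q1=12.80; dissipated=0.306
Total dissipated: 27.504 μJ

Answer: 27.50 μJ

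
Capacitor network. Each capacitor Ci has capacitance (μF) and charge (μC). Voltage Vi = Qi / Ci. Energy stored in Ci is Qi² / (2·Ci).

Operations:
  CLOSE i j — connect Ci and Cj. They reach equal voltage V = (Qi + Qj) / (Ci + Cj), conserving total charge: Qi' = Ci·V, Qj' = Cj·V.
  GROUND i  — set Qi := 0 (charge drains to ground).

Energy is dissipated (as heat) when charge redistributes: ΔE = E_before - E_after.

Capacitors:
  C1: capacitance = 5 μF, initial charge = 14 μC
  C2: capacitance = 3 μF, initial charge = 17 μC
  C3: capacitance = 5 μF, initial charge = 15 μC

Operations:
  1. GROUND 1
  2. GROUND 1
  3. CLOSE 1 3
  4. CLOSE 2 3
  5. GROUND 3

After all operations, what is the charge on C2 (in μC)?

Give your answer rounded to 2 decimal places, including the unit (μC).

Answer: 9.19 μC

Derivation:
Initial: C1(5μF, Q=14μC, V=2.80V), C2(3μF, Q=17μC, V=5.67V), C3(5μF, Q=15μC, V=3.00V)
Op 1: GROUND 1: Q1=0; energy lost=19.600
Op 2: GROUND 1: Q1=0; energy lost=0.000
Op 3: CLOSE 1-3: Q_total=15.00, C_total=10.00, V=1.50; Q1=7.50, Q3=7.50; dissipated=11.250
Op 4: CLOSE 2-3: Q_total=24.50, C_total=8.00, V=3.06; Q2=9.19, Q3=15.31; dissipated=16.276
Op 5: GROUND 3: Q3=0; energy lost=23.447
Final charges: Q1=7.50, Q2=9.19, Q3=0.00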